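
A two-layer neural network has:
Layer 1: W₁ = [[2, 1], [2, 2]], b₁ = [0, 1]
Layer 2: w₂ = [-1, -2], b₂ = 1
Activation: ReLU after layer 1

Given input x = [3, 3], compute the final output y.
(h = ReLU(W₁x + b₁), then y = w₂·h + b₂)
y = -34

Layer 1 pre-activation: z₁ = [9, 13]
After ReLU: h = [9, 13]
Layer 2 output: y = -1×9 + -2×13 + 1 = -34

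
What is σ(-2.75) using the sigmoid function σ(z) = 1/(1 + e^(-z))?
0.06009

sigmoid(-2.75) = 1/(1 + e^(2.75)) = 1/(1 + 15.64) = 0.06009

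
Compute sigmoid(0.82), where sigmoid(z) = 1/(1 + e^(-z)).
0.6942

sigmoid(0.82) = 1/(1 + e^(-0.82)) = 1/(1 + 0.4404) = 0.6942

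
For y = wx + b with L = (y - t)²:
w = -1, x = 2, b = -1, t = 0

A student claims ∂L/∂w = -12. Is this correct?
Correct

y = (-1)(2) + -1 = -3
∂L/∂y = 2(y - t) = 2(-3 - 0) = -6
∂y/∂w = x = 2
∂L/∂w = -6 × 2 = -12

Claimed value: -12
Correct: The correct gradient is -12.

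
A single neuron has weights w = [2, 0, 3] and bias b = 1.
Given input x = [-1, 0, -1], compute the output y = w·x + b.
y = -4

y = (2)(-1) + (0)(0) + (3)(-1) + 1 = -4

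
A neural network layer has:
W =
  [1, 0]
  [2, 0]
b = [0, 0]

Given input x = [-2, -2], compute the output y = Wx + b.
y = [-2, -4]

Wx = [1×-2 + 0×-2, 2×-2 + 0×-2]
   = [-2, -4]
y = Wx + b = [-2 + 0, -4 + 0] = [-2, -4]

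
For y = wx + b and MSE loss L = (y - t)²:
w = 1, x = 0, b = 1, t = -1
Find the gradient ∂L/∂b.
∂L/∂b = 4

y = wx + b = (1)(0) + 1 = 1
∂L/∂y = 2(y - t) = 2(1 - -1) = 4
∂y/∂b = 1
∂L/∂b = ∂L/∂y · ∂y/∂b = 4 × 1 = 4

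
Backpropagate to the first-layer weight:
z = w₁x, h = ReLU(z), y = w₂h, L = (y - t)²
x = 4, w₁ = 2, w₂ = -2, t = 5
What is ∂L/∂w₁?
∂L/∂w₁ = 336

Forward pass:
z = w₁x = 2×4 = 8
h = ReLU(8) = 8
y = w₂h = -2×8 = -16

Backward pass:
∂L/∂y = 2(y - t) = 2(-16 - 5) = -42
∂y/∂h = w₂ = -2
∂h/∂z = 1 (ReLU derivative)
∂z/∂w₁ = x = 4

∂L/∂w₁ = -42 × -2 × 1 × 4 = 336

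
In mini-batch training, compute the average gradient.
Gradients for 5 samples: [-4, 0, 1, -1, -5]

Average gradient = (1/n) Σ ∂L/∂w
Average gradient = -1.8

Average = (1/5)(-4 + 0 + 1 + -1 + -5) = -9/5 = -1.8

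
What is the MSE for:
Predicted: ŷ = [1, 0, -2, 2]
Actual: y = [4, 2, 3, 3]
MSE = 9.75

MSE = (1/4)((1-4)² + (0-2)² + (-2-3)² + (2-3)²) = (1/4)(9 + 4 + 25 + 1) = 9.75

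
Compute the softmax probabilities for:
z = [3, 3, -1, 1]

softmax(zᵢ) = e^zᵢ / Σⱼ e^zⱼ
p = [0.4643, 0.4643, 0.0085, 0.0628]

exp(z) = [20.09, 20.09, 0.3679, 2.718]
Sum = 43.26
p = [0.4643, 0.4643, 0.0085, 0.0628]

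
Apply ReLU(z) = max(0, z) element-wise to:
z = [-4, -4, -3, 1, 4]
h = [0, 0, 0, 1, 4]

ReLU applied element-wise: max(0,-4)=0, max(0,-4)=0, max(0,-3)=0, max(0,1)=1, max(0,4)=4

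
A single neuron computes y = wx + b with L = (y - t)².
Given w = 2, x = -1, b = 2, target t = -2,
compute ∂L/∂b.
∂L/∂b = 4

y = wx + b = (2)(-1) + 2 = 0
∂L/∂y = 2(y - t) = 2(0 - -2) = 4
∂y/∂b = 1
∂L/∂b = ∂L/∂y · ∂y/∂b = 4 × 1 = 4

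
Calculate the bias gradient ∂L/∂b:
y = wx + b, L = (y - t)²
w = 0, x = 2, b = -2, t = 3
∂L/∂b = -10

y = wx + b = (0)(2) + -2 = -2
∂L/∂y = 2(y - t) = 2(-2 - 3) = -10
∂y/∂b = 1
∂L/∂b = ∂L/∂y · ∂y/∂b = -10 × 1 = -10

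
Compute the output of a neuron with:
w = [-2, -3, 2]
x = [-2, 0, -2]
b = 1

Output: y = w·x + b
y = 1

y = (-2)(-2) + (-3)(0) + (2)(-2) + 1 = 1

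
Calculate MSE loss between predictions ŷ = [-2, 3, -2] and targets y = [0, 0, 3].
MSE = 12.67

MSE = (1/3)((-2-0)² + (3-0)² + (-2-3)²) = (1/3)(4 + 9 + 25) = 12.67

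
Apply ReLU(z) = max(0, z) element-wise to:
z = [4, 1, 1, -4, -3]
h = [4, 1, 1, 0, 0]

ReLU applied element-wise: max(0,4)=4, max(0,1)=1, max(0,1)=1, max(0,-4)=0, max(0,-3)=0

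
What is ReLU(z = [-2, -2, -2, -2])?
h = [0, 0, 0, 0]

ReLU applied element-wise: max(0,-2)=0, max(0,-2)=0, max(0,-2)=0, max(0,-2)=0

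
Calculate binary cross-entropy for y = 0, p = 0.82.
L = 1.715

L = -0·log(0.82) - 1·log(0.18) = -log(0.18) = 1.715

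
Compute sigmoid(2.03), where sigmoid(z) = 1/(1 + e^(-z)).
0.8839

sigmoid(2.03) = 1/(1 + e^(-2.03)) = 1/(1 + 0.1313) = 0.8839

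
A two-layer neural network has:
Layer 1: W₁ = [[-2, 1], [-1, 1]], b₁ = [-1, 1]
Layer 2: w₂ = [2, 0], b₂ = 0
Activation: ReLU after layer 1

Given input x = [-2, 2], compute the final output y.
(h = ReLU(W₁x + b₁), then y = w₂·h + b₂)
y = 10

Layer 1 pre-activation: z₁ = [5, 5]
After ReLU: h = [5, 5]
Layer 2 output: y = 2×5 + 0×5 + 0 = 10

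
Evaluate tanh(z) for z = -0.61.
-0.5441

tanh(-0.61) = (e^(-0.61) - e^(0.61))/(e^(-0.61) + e^(0.61)) = -0.5441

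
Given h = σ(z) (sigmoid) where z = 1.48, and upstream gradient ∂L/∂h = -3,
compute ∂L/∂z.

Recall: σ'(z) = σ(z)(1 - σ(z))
∂L/∂z = -0.4531

σ(1.48) = 0.8146
σ'(1.48) = σ(1.48)(1 - σ(1.48)) = 0.8146 × 0.1854 = 0.151
∂L/∂z = ∂L/∂h · σ'(z) = -3 × 0.151 = -0.4531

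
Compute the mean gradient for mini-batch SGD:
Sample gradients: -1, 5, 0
Average gradient = 1.333

Average = (1/3)(-1 + 5 + 0) = 4/3 = 1.333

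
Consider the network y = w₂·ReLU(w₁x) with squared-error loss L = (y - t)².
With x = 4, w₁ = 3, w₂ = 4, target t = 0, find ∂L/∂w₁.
∂L/∂w₁ = 1536

Forward pass:
z = w₁x = 3×4 = 12
h = ReLU(12) = 12
y = w₂h = 4×12 = 48

Backward pass:
∂L/∂y = 2(y - t) = 2(48 - 0) = 96
∂y/∂h = w₂ = 4
∂h/∂z = 1 (ReLU derivative)
∂z/∂w₁ = x = 4

∂L/∂w₁ = 96 × 4 × 1 × 4 = 1536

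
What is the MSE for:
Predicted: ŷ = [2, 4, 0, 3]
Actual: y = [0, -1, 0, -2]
MSE = 13.5

MSE = (1/4)((2-0)² + (4--1)² + (0-0)² + (3--2)²) = (1/4)(4 + 25 + 0 + 25) = 13.5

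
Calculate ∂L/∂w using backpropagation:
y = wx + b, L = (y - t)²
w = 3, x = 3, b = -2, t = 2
∂L/∂w = 30

y = wx + b = (3)(3) + -2 = 7
∂L/∂y = 2(y - t) = 2(7 - 2) = 10
∂y/∂w = x = 3
∂L/∂w = ∂L/∂y · ∂y/∂w = 10 × 3 = 30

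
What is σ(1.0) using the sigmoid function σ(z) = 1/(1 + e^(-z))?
0.7311

sigmoid(1.0) = 1/(1 + e^(-1.0)) = 1/(1 + 0.3679) = 0.7311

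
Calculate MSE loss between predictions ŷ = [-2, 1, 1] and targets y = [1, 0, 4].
MSE = 6.333

MSE = (1/3)((-2-1)² + (1-0)² + (1-4)²) = (1/3)(9 + 1 + 9) = 6.333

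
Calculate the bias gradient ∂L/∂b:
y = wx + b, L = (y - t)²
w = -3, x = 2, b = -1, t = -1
∂L/∂b = -12

y = wx + b = (-3)(2) + -1 = -7
∂L/∂y = 2(y - t) = 2(-7 - -1) = -12
∂y/∂b = 1
∂L/∂b = ∂L/∂y · ∂y/∂b = -12 × 1 = -12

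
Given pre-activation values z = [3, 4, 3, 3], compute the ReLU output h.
h = [3, 4, 3, 3]

ReLU applied element-wise: max(0,3)=3, max(0,4)=4, max(0,3)=3, max(0,3)=3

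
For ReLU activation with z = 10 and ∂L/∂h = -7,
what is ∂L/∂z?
∂L/∂z = -7

h = ReLU(10) = 10
Since z > 0: ∂h/∂z = 1
∂L/∂z = ∂L/∂h · ∂h/∂z = -7 × 1 = -7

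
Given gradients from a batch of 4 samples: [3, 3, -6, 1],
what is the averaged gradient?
Average gradient = 0.25

Average = (1/4)(3 + 3 + -6 + 1) = 1/4 = 0.25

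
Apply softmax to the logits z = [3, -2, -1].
p = [0.9756, 0.0066, 0.0179]

exp(z) = [20.09, 0.1353, 0.3679]
Sum = 20.59
p = [0.9756, 0.0066, 0.0179]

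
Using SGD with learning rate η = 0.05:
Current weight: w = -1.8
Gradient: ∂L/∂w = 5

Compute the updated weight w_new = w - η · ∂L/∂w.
w_new = -2.05

w_new = w - η·∂L/∂w = -1.8 - 0.05×(5) = -1.8 - (0.25) = -2.05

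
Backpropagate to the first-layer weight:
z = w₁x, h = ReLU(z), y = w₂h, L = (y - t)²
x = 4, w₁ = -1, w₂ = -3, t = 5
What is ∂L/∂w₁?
∂L/∂w₁ = 0

Forward pass:
z = w₁x = -1×4 = -4
h = ReLU(-4) = 0
y = w₂h = -3×0 = 0

Backward pass:
∂L/∂y = 2(y - t) = 2(0 - 5) = -10
∂y/∂h = w₂ = -3
∂h/∂z = 0 (ReLU derivative)
∂z/∂w₁ = x = 4

∂L/∂w₁ = -10 × -3 × 0 × 4 = 0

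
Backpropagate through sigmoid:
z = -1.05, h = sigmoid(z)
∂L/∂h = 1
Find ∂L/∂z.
∂L/∂z = 0.192

σ(-1.05) = 0.2592
σ'(-1.05) = σ(-1.05)(1 - σ(-1.05)) = 0.2592 × 0.7408 = 0.192
∂L/∂z = ∂L/∂h · σ'(z) = 1 × 0.192 = 0.192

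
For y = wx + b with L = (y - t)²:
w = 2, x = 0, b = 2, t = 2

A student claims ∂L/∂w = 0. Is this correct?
Correct

y = (2)(0) + 2 = 2
∂L/∂y = 2(y - t) = 2(2 - 2) = 0
∂y/∂w = x = 0
∂L/∂w = 0 × 0 = 0

Claimed value: 0
Correct: The correct gradient is 0.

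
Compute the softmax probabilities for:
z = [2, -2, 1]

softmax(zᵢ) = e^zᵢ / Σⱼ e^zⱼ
p = [0.7214, 0.0132, 0.2654]

exp(z) = [7.389, 0.1353, 2.718]
Sum = 10.24
p = [0.7214, 0.0132, 0.2654]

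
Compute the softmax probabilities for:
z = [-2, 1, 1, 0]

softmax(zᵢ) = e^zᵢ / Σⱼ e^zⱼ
p = [0.0206, 0.4136, 0.4136, 0.1522]

exp(z) = [0.1353, 2.718, 2.718, 1]
Sum = 6.572
p = [0.0206, 0.4136, 0.4136, 0.1522]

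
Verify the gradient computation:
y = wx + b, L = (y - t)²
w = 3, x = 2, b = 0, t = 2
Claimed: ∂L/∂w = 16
Correct

y = (3)(2) + 0 = 6
∂L/∂y = 2(y - t) = 2(6 - 2) = 8
∂y/∂w = x = 2
∂L/∂w = 8 × 2 = 16

Claimed value: 16
Correct: The correct gradient is 16.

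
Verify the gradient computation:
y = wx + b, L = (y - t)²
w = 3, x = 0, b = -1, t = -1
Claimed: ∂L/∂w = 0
Correct

y = (3)(0) + -1 = -1
∂L/∂y = 2(y - t) = 2(-1 - -1) = 0
∂y/∂w = x = 0
∂L/∂w = 0 × 0 = 0

Claimed value: 0
Correct: The correct gradient is 0.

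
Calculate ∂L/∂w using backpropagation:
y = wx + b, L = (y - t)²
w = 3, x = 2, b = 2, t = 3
∂L/∂w = 20

y = wx + b = (3)(2) + 2 = 8
∂L/∂y = 2(y - t) = 2(8 - 3) = 10
∂y/∂w = x = 2
∂L/∂w = ∂L/∂y · ∂y/∂w = 10 × 2 = 20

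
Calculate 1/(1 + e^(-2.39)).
0.9161

sigmoid(2.39) = 1/(1 + e^(-2.39)) = 1/(1 + 0.09163) = 0.9161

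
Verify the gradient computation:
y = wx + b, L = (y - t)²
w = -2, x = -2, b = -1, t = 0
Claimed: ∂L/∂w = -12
Correct

y = (-2)(-2) + -1 = 3
∂L/∂y = 2(y - t) = 2(3 - 0) = 6
∂y/∂w = x = -2
∂L/∂w = 6 × -2 = -12

Claimed value: -12
Correct: The correct gradient is -12.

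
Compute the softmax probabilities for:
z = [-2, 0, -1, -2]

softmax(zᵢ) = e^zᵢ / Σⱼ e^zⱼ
p = [0.0826, 0.6103, 0.2245, 0.0826]

exp(z) = [0.1353, 1, 0.3679, 0.1353]
Sum = 1.639
p = [0.0826, 0.6103, 0.2245, 0.0826]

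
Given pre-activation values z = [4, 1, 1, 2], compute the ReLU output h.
h = [4, 1, 1, 2]

ReLU applied element-wise: max(0,4)=4, max(0,1)=1, max(0,1)=1, max(0,2)=2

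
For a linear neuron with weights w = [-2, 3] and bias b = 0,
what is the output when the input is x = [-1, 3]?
y = 11

y = (-2)(-1) + (3)(3) + 0 = 11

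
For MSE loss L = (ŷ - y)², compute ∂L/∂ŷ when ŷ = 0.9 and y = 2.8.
∂L/∂ŷ = -3.8

∂L/∂ŷ = 2(ŷ - y) = 2(0.9 - 2.8) = 2(-1.9) = -3.8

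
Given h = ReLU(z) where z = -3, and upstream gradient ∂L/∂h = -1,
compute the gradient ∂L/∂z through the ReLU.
∂L/∂z = 0

h = ReLU(-3) = 0
Since z < 0: ∂h/∂z = 0
∂L/∂z = ∂L/∂h · ∂h/∂z = -1 × 0 = 0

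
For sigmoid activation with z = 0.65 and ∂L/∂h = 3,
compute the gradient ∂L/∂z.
∂L/∂z = 0.676

σ(0.65) = 0.657
σ'(0.65) = σ(0.65)(1 - σ(0.65)) = 0.657 × 0.343 = 0.2253
∂L/∂z = ∂L/∂h · σ'(z) = 3 × 0.2253 = 0.676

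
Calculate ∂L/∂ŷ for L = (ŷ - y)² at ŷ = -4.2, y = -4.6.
∂L/∂ŷ = 0.8

∂L/∂ŷ = 2(ŷ - y) = 2(-4.2 - -4.6) = 2(0.4) = 0.8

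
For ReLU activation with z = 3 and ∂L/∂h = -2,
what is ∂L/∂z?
∂L/∂z = -2

h = ReLU(3) = 3
Since z > 0: ∂h/∂z = 1
∂L/∂z = ∂L/∂h · ∂h/∂z = -2 × 1 = -2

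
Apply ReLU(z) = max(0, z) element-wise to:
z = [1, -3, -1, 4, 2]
h = [1, 0, 0, 4, 2]

ReLU applied element-wise: max(0,1)=1, max(0,-3)=0, max(0,-1)=0, max(0,4)=4, max(0,2)=2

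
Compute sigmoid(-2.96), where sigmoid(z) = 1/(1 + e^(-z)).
0.04927

sigmoid(-2.96) = 1/(1 + e^(2.96)) = 1/(1 + 19.3) = 0.04927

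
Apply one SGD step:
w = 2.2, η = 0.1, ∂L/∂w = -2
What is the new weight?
w_new = 2.4

w_new = w - η·∂L/∂w = 2.2 - 0.1×(-2) = 2.2 - (-0.2) = 2.4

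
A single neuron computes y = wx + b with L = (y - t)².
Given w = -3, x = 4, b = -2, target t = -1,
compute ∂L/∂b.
∂L/∂b = -26

y = wx + b = (-3)(4) + -2 = -14
∂L/∂y = 2(y - t) = 2(-14 - -1) = -26
∂y/∂b = 1
∂L/∂b = ∂L/∂y · ∂y/∂b = -26 × 1 = -26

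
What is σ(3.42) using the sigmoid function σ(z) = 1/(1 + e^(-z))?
0.9683

sigmoid(3.42) = 1/(1 + e^(-3.42)) = 1/(1 + 0.03271) = 0.9683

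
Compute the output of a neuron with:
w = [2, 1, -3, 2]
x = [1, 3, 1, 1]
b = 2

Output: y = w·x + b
y = 6

y = (2)(1) + (1)(3) + (-3)(1) + (2)(1) + 2 = 6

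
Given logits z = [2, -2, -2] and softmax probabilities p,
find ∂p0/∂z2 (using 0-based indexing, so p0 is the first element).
∂p0/∂z2 = -0.01704

p = softmax(z) = [0.9647, 0.01767, 0.01767]
p0 = 0.9647, p2 = 0.01767

∂p0/∂z2 = -p0 × p2 = -0.9647 × 0.01767 = -0.01704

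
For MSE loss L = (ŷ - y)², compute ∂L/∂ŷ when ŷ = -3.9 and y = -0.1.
∂L/∂ŷ = -7.6

∂L/∂ŷ = 2(ŷ - y) = 2(-3.9 - -0.1) = 2(-3.8) = -7.6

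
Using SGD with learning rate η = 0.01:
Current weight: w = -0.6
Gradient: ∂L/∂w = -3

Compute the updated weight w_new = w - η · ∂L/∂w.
w_new = -0.57

w_new = w - η·∂L/∂w = -0.6 - 0.01×(-3) = -0.6 - (-0.03) = -0.57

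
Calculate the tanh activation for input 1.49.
0.9033

tanh(1.49) = (e^(1.49) - e^(-1.49))/(e^(1.49) + e^(-1.49)) = 0.9033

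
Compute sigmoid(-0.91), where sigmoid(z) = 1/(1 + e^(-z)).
0.287

sigmoid(-0.91) = 1/(1 + e^(0.91)) = 1/(1 + 2.484) = 0.287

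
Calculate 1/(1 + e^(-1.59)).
0.8306

sigmoid(1.59) = 1/(1 + e^(-1.59)) = 1/(1 + 0.2039) = 0.8306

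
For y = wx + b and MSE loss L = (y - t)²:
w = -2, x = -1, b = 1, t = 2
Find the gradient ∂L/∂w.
∂L/∂w = -2

y = wx + b = (-2)(-1) + 1 = 3
∂L/∂y = 2(y - t) = 2(3 - 2) = 2
∂y/∂w = x = -1
∂L/∂w = ∂L/∂y · ∂y/∂w = 2 × -1 = -2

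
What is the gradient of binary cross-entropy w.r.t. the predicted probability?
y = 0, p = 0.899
∂L/∂p = 9.901

∂L/∂p = -y/p + (1-y)/(1-p) = 0 + 1/0.101 = 9.901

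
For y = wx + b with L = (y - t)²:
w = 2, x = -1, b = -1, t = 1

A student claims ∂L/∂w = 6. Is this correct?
Incorrect

y = (2)(-1) + -1 = -3
∂L/∂y = 2(y - t) = 2(-3 - 1) = -8
∂y/∂w = x = -1
∂L/∂w = -8 × -1 = 8

Claimed value: 6
Incorrect: The correct gradient is 8.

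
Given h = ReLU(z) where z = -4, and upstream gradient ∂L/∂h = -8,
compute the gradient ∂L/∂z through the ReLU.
∂L/∂z = 0

h = ReLU(-4) = 0
Since z < 0: ∂h/∂z = 0
∂L/∂z = ∂L/∂h · ∂h/∂z = -8 × 0 = 0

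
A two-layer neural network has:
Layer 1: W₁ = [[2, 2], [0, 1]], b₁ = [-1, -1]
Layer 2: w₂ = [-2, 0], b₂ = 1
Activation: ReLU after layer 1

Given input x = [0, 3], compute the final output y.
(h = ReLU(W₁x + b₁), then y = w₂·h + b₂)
y = -9

Layer 1 pre-activation: z₁ = [5, 2]
After ReLU: h = [5, 2]
Layer 2 output: y = -2×5 + 0×2 + 1 = -9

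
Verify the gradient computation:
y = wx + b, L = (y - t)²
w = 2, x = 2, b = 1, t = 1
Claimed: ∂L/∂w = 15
Incorrect

y = (2)(2) + 1 = 5
∂L/∂y = 2(y - t) = 2(5 - 1) = 8
∂y/∂w = x = 2
∂L/∂w = 8 × 2 = 16

Claimed value: 15
Incorrect: The correct gradient is 16.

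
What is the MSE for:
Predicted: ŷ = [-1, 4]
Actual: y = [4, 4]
MSE = 12.5

MSE = (1/2)((-1-4)² + (4-4)²) = (1/2)(25 + 0) = 12.5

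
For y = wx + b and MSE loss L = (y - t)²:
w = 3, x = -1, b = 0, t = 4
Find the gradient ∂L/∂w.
∂L/∂w = 14

y = wx + b = (3)(-1) + 0 = -3
∂L/∂y = 2(y - t) = 2(-3 - 4) = -14
∂y/∂w = x = -1
∂L/∂w = ∂L/∂y · ∂y/∂w = -14 × -1 = 14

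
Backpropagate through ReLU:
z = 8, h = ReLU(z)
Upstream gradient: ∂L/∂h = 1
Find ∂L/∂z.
∂L/∂z = 1

h = ReLU(8) = 8
Since z > 0: ∂h/∂z = 1
∂L/∂z = ∂L/∂h · ∂h/∂z = 1 × 1 = 1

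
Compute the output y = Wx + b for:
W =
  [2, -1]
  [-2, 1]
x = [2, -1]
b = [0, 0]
y = [5, -5]

Wx = [2×2 + -1×-1, -2×2 + 1×-1]
   = [5, -5]
y = Wx + b = [5 + 0, -5 + 0] = [5, -5]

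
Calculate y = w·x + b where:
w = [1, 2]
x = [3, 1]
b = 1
y = 6

y = (1)(3) + (2)(1) + 1 = 6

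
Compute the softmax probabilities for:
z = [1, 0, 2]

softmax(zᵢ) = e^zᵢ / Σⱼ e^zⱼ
p = [0.2447, 0.09, 0.6652]

exp(z) = [2.718, 1, 7.389]
Sum = 11.11
p = [0.2447, 0.09, 0.6652]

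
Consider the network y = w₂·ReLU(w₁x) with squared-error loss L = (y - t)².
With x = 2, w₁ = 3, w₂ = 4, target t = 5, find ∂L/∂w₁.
∂L/∂w₁ = 304

Forward pass:
z = w₁x = 3×2 = 6
h = ReLU(6) = 6
y = w₂h = 4×6 = 24

Backward pass:
∂L/∂y = 2(y - t) = 2(24 - 5) = 38
∂y/∂h = w₂ = 4
∂h/∂z = 1 (ReLU derivative)
∂z/∂w₁ = x = 2

∂L/∂w₁ = 38 × 4 × 1 × 2 = 304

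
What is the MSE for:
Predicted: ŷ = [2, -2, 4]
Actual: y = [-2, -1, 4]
MSE = 5.667

MSE = (1/3)((2--2)² + (-2--1)² + (4-4)²) = (1/3)(16 + 1 + 0) = 5.667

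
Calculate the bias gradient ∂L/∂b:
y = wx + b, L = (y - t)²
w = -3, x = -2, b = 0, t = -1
∂L/∂b = 14

y = wx + b = (-3)(-2) + 0 = 6
∂L/∂y = 2(y - t) = 2(6 - -1) = 14
∂y/∂b = 1
∂L/∂b = ∂L/∂y · ∂y/∂b = 14 × 1 = 14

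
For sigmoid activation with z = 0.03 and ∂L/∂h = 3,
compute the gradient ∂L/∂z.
∂L/∂z = 0.7498

σ(0.03) = 0.5075
σ'(0.03) = σ(0.03)(1 - σ(0.03)) = 0.5075 × 0.4925 = 0.2499
∂L/∂z = ∂L/∂h · σ'(z) = 3 × 0.2499 = 0.7498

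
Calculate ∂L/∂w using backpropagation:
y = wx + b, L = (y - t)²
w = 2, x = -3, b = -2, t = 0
∂L/∂w = 48

y = wx + b = (2)(-3) + -2 = -8
∂L/∂y = 2(y - t) = 2(-8 - 0) = -16
∂y/∂w = x = -3
∂L/∂w = ∂L/∂y · ∂y/∂w = -16 × -3 = 48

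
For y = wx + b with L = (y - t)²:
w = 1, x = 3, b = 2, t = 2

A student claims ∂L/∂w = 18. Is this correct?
Correct

y = (1)(3) + 2 = 5
∂L/∂y = 2(y - t) = 2(5 - 2) = 6
∂y/∂w = x = 3
∂L/∂w = 6 × 3 = 18

Claimed value: 18
Correct: The correct gradient is 18.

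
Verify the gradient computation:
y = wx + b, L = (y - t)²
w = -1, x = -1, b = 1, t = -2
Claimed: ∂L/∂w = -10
Incorrect

y = (-1)(-1) + 1 = 2
∂L/∂y = 2(y - t) = 2(2 - -2) = 8
∂y/∂w = x = -1
∂L/∂w = 8 × -1 = -8

Claimed value: -10
Incorrect: The correct gradient is -8.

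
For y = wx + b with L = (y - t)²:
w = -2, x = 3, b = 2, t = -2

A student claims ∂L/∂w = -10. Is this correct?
Incorrect

y = (-2)(3) + 2 = -4
∂L/∂y = 2(y - t) = 2(-4 - -2) = -4
∂y/∂w = x = 3
∂L/∂w = -4 × 3 = -12

Claimed value: -10
Incorrect: The correct gradient is -12.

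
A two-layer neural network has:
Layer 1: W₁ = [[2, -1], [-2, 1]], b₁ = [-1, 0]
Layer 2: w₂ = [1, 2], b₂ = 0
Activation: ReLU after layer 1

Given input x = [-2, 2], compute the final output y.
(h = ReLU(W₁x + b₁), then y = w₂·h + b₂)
y = 12

Layer 1 pre-activation: z₁ = [-7, 6]
After ReLU: h = [0, 6]
Layer 2 output: y = 1×0 + 2×6 + 0 = 12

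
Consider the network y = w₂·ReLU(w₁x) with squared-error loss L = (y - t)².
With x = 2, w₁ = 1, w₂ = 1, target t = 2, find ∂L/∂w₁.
∂L/∂w₁ = 0

Forward pass:
z = w₁x = 1×2 = 2
h = ReLU(2) = 2
y = w₂h = 1×2 = 2

Backward pass:
∂L/∂y = 2(y - t) = 2(2 - 2) = 0
∂y/∂h = w₂ = 1
∂h/∂z = 1 (ReLU derivative)
∂z/∂w₁ = x = 2

∂L/∂w₁ = 0 × 1 × 1 × 2 = 0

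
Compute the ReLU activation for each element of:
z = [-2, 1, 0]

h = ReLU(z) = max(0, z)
h = [0, 1, 0]

ReLU applied element-wise: max(0,-2)=0, max(0,1)=1, max(0,0)=0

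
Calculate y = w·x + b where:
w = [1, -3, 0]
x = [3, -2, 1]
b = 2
y = 11

y = (1)(3) + (-3)(-2) + (0)(1) + 2 = 11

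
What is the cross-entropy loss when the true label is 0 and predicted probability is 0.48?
L = 0.6539

L = -0·log(0.48) - 1·log(0.52) = -log(0.52) = 0.6539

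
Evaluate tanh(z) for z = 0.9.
0.7163

tanh(0.9) = (e^(0.9) - e^(-0.9))/(e^(0.9) + e^(-0.9)) = 0.7163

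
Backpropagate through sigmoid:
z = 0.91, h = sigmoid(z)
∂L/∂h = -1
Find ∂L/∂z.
∂L/∂z = -0.2046

σ(0.91) = 0.713
σ'(0.91) = σ(0.91)(1 - σ(0.91)) = 0.713 × 0.287 = 0.2046
∂L/∂z = ∂L/∂h · σ'(z) = -1 × 0.2046 = -0.2046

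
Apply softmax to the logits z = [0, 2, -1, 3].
p = [0.0347, 0.2562, 0.0128, 0.6964]

exp(z) = [1, 7.389, 0.3679, 20.09]
Sum = 28.84
p = [0.0347, 0.2562, 0.0128, 0.6964]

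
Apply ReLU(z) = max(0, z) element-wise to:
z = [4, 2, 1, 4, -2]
h = [4, 2, 1, 4, 0]

ReLU applied element-wise: max(0,4)=4, max(0,2)=2, max(0,1)=1, max(0,4)=4, max(0,-2)=0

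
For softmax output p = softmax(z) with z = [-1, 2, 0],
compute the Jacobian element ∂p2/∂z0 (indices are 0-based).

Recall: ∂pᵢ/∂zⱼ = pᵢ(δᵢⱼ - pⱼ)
∂p2/∂z0 = -0.004797

p = softmax(z) = [0.04201, 0.8438, 0.1142]
p2 = 0.1142, p0 = 0.04201

∂p2/∂z0 = -p2 × p0 = -0.1142 × 0.04201 = -0.004797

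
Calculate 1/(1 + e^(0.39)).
0.4037

sigmoid(-0.39) = 1/(1 + e^(0.39)) = 1/(1 + 1.477) = 0.4037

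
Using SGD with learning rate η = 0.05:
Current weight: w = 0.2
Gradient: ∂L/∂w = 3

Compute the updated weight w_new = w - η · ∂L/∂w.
w_new = 0.05

w_new = w - η·∂L/∂w = 0.2 - 0.05×(3) = 0.2 - (0.15) = 0.05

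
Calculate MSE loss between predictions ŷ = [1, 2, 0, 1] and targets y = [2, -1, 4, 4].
MSE = 8.75

MSE = (1/4)((1-2)² + (2--1)² + (0-4)² + (1-4)²) = (1/4)(1 + 9 + 16 + 9) = 8.75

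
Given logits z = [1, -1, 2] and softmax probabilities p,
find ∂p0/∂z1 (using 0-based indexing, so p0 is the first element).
∂p0/∂z1 = -0.009113

p = softmax(z) = [0.2595, 0.03512, 0.7054]
p0 = 0.2595, p1 = 0.03512

∂p0/∂z1 = -p0 × p1 = -0.2595 × 0.03512 = -0.009113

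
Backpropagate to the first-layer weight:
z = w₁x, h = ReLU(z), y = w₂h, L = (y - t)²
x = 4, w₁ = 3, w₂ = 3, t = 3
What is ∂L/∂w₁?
∂L/∂w₁ = 792

Forward pass:
z = w₁x = 3×4 = 12
h = ReLU(12) = 12
y = w₂h = 3×12 = 36

Backward pass:
∂L/∂y = 2(y - t) = 2(36 - 3) = 66
∂y/∂h = w₂ = 3
∂h/∂z = 1 (ReLU derivative)
∂z/∂w₁ = x = 4

∂L/∂w₁ = 66 × 3 × 1 × 4 = 792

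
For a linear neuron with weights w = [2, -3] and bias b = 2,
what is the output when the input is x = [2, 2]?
y = 0

y = (2)(2) + (-3)(2) + 2 = 0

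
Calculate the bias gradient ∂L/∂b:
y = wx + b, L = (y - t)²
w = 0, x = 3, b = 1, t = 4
∂L/∂b = -6

y = wx + b = (0)(3) + 1 = 1
∂L/∂y = 2(y - t) = 2(1 - 4) = -6
∂y/∂b = 1
∂L/∂b = ∂L/∂y · ∂y/∂b = -6 × 1 = -6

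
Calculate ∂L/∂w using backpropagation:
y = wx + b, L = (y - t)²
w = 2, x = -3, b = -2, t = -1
∂L/∂w = 42

y = wx + b = (2)(-3) + -2 = -8
∂L/∂y = 2(y - t) = 2(-8 - -1) = -14
∂y/∂w = x = -3
∂L/∂w = ∂L/∂y · ∂y/∂w = -14 × -3 = 42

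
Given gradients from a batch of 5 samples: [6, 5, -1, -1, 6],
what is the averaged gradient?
Average gradient = 3

Average = (1/5)(6 + 5 + -1 + -1 + 6) = 15/5 = 3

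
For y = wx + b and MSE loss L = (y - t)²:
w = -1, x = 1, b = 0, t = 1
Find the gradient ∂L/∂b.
∂L/∂b = -4

y = wx + b = (-1)(1) + 0 = -1
∂L/∂y = 2(y - t) = 2(-1 - 1) = -4
∂y/∂b = 1
∂L/∂b = ∂L/∂y · ∂y/∂b = -4 × 1 = -4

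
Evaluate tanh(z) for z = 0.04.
0.03998

tanh(0.04) = (e^(0.04) - e^(-0.04))/(e^(0.04) + e^(-0.04)) = 0.03998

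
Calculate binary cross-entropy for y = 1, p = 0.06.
L = 2.813

L = -1·log(0.06) - 0·log(0.94) = -log(0.06) = 2.813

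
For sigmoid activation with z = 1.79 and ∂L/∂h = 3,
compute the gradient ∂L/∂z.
∂L/∂z = 0.3678

σ(1.79) = 0.8569
σ'(1.79) = σ(1.79)(1 - σ(1.79)) = 0.8569 × 0.1431 = 0.1226
∂L/∂z = ∂L/∂h · σ'(z) = 3 × 0.1226 = 0.3678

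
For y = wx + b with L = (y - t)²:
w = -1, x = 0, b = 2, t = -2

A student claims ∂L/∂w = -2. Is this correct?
Incorrect

y = (-1)(0) + 2 = 2
∂L/∂y = 2(y - t) = 2(2 - -2) = 8
∂y/∂w = x = 0
∂L/∂w = 8 × 0 = 0

Claimed value: -2
Incorrect: The correct gradient is 0.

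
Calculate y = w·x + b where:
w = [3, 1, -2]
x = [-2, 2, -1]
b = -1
y = -3

y = (3)(-2) + (1)(2) + (-2)(-1) + -1 = -3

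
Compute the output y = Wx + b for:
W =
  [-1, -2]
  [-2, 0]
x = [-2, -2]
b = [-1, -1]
y = [5, 3]

Wx = [-1×-2 + -2×-2, -2×-2 + 0×-2]
   = [6, 4]
y = Wx + b = [6 + -1, 4 + -1] = [5, 3]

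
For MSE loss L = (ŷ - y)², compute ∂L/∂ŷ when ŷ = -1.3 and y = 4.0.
∂L/∂ŷ = -10.6

∂L/∂ŷ = 2(ŷ - y) = 2(-1.3 - 4.0) = 2(-5.3) = -10.6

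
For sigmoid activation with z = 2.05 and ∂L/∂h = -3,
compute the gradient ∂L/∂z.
∂L/∂z = -0.3031

σ(2.05) = 0.8859
σ'(2.05) = σ(2.05)(1 - σ(2.05)) = 0.8859 × 0.1141 = 0.101
∂L/∂z = ∂L/∂h · σ'(z) = -3 × 0.101 = -0.3031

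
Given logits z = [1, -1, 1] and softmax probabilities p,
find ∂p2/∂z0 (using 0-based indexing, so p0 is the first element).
∂p2/∂z0 = -0.2193

p = softmax(z) = [0.4683, 0.06338, 0.4683]
p2 = 0.4683, p0 = 0.4683

∂p2/∂z0 = -p2 × p0 = -0.4683 × 0.4683 = -0.2193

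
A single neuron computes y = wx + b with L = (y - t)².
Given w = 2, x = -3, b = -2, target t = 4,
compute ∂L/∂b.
∂L/∂b = -24

y = wx + b = (2)(-3) + -2 = -8
∂L/∂y = 2(y - t) = 2(-8 - 4) = -24
∂y/∂b = 1
∂L/∂b = ∂L/∂y · ∂y/∂b = -24 × 1 = -24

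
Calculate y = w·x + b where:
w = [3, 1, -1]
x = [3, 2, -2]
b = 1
y = 14

y = (3)(3) + (1)(2) + (-1)(-2) + 1 = 14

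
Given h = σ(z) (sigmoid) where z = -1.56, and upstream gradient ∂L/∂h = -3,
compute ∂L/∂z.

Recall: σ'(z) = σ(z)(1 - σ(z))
∂L/∂z = -0.4305

σ(-1.56) = 0.1736
σ'(-1.56) = σ(-1.56)(1 - σ(-1.56)) = 0.1736 × 0.8264 = 0.1435
∂L/∂z = ∂L/∂h · σ'(z) = -3 × 0.1435 = -0.4305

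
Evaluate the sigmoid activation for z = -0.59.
0.3566

sigmoid(-0.59) = 1/(1 + e^(0.59)) = 1/(1 + 1.804) = 0.3566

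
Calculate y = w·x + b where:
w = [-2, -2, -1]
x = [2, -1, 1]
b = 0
y = -3

y = (-2)(2) + (-2)(-1) + (-1)(1) + 0 = -3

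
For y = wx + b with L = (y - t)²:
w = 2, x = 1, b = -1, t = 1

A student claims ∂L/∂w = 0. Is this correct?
Correct

y = (2)(1) + -1 = 1
∂L/∂y = 2(y - t) = 2(1 - 1) = 0
∂y/∂w = x = 1
∂L/∂w = 0 × 1 = 0

Claimed value: 0
Correct: The correct gradient is 0.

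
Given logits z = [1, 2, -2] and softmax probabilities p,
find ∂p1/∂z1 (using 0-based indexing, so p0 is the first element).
∂p1/∂z1 = 0.201

p = softmax(z) = [0.2654, 0.7214, 0.01321]
p1 = 0.7214

∂p1/∂z1 = p1(1 - p1) = 0.7214 × (1 - 0.7214) = 0.201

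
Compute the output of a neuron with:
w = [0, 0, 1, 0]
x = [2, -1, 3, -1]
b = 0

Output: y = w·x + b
y = 3

y = (0)(2) + (0)(-1) + (1)(3) + (0)(-1) + 0 = 3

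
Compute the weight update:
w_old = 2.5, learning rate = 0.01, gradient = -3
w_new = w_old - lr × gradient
w_new = 2.53

w_new = w - η·∂L/∂w = 2.5 - 0.01×(-3) = 2.5 - (-0.03) = 2.53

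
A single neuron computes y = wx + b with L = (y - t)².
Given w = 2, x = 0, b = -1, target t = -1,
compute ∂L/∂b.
∂L/∂b = 0

y = wx + b = (2)(0) + -1 = -1
∂L/∂y = 2(y - t) = 2(-1 - -1) = 0
∂y/∂b = 1
∂L/∂b = ∂L/∂y · ∂y/∂b = 0 × 1 = 0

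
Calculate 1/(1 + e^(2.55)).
0.07243

sigmoid(-2.55) = 1/(1 + e^(2.55)) = 1/(1 + 12.81) = 0.07243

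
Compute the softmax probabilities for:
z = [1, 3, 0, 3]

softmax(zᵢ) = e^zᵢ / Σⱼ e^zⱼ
p = [0.0619, 0.4576, 0.0228, 0.4576]

exp(z) = [2.718, 20.09, 1, 20.09]
Sum = 43.89
p = [0.0619, 0.4576, 0.0228, 0.4576]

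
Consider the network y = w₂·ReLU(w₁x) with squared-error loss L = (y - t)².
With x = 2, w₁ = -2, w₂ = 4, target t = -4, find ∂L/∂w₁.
∂L/∂w₁ = 0

Forward pass:
z = w₁x = -2×2 = -4
h = ReLU(-4) = 0
y = w₂h = 4×0 = 0

Backward pass:
∂L/∂y = 2(y - t) = 2(0 - -4) = 8
∂y/∂h = w₂ = 4
∂h/∂z = 0 (ReLU derivative)
∂z/∂w₁ = x = 2

∂L/∂w₁ = 8 × 4 × 0 × 2 = 0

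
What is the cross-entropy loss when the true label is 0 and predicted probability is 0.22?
L = 0.2485

L = -0·log(0.22) - 1·log(0.78) = -log(0.78) = 0.2485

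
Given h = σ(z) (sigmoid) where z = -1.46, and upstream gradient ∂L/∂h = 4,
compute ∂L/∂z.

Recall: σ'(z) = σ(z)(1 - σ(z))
∂L/∂z = 0.6118

σ(-1.46) = 0.1885
σ'(-1.46) = σ(-1.46)(1 - σ(-1.46)) = 0.1885 × 0.8115 = 0.1529
∂L/∂z = ∂L/∂h · σ'(z) = 4 × 0.1529 = 0.6118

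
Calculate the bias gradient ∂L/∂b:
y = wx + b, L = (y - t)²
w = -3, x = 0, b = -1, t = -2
∂L/∂b = 2

y = wx + b = (-3)(0) + -1 = -1
∂L/∂y = 2(y - t) = 2(-1 - -2) = 2
∂y/∂b = 1
∂L/∂b = ∂L/∂y · ∂y/∂b = 2 × 1 = 2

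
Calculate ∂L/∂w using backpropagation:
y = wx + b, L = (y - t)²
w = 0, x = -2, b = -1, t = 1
∂L/∂w = 8

y = wx + b = (0)(-2) + -1 = -1
∂L/∂y = 2(y - t) = 2(-1 - 1) = -4
∂y/∂w = x = -2
∂L/∂w = ∂L/∂y · ∂y/∂w = -4 × -2 = 8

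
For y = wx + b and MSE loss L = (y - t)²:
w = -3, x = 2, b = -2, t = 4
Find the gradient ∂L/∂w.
∂L/∂w = -48

y = wx + b = (-3)(2) + -2 = -8
∂L/∂y = 2(y - t) = 2(-8 - 4) = -24
∂y/∂w = x = 2
∂L/∂w = ∂L/∂y · ∂y/∂w = -24 × 2 = -48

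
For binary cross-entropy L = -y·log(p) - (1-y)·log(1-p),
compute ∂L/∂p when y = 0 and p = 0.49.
∂L/∂p = 1.961

∂L/∂p = -y/p + (1-y)/(1-p) = 0 + 1/0.51 = 1.961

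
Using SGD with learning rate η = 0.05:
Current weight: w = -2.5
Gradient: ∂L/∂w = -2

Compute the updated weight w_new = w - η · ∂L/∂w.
w_new = -2.4

w_new = w - η·∂L/∂w = -2.5 - 0.05×(-2) = -2.5 - (-0.1) = -2.4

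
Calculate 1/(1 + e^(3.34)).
0.03422

sigmoid(-3.34) = 1/(1 + e^(3.34)) = 1/(1 + 28.22) = 0.03422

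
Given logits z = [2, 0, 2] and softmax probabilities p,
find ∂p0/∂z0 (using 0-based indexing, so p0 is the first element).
∂p0/∂z0 = 0.249

p = softmax(z) = [0.4683, 0.06338, 0.4683]
p0 = 0.4683

∂p0/∂z0 = p0(1 - p0) = 0.4683 × (1 - 0.4683) = 0.249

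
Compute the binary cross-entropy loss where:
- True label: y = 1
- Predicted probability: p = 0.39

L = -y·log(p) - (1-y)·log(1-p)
L = 0.9416

L = -1·log(0.39) - 0·log(0.61) = -log(0.39) = 0.9416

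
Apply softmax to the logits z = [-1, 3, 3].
p = [0.0091, 0.4955, 0.4955]

exp(z) = [0.3679, 20.09, 20.09]
Sum = 40.54
p = [0.0091, 0.4955, 0.4955]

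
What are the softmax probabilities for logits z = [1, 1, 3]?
p = [0.1065, 0.1065, 0.787]

exp(z) = [2.718, 2.718, 20.09]
Sum = 25.52
p = [0.1065, 0.1065, 0.787]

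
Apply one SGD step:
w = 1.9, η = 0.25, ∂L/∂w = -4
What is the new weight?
w_new = 2.9

w_new = w - η·∂L/∂w = 1.9 - 0.25×(-4) = 1.9 - (-1) = 2.9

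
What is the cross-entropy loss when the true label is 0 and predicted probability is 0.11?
L = 0.1165

L = -0·log(0.11) - 1·log(0.89) = -log(0.89) = 0.1165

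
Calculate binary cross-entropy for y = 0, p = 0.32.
L = 0.3857

L = -0·log(0.32) - 1·log(0.68) = -log(0.68) = 0.3857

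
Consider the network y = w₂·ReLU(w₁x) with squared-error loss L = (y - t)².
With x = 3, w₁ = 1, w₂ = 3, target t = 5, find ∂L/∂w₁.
∂L/∂w₁ = 72

Forward pass:
z = w₁x = 1×3 = 3
h = ReLU(3) = 3
y = w₂h = 3×3 = 9

Backward pass:
∂L/∂y = 2(y - t) = 2(9 - 5) = 8
∂y/∂h = w₂ = 3
∂h/∂z = 1 (ReLU derivative)
∂z/∂w₁ = x = 3

∂L/∂w₁ = 8 × 3 × 1 × 3 = 72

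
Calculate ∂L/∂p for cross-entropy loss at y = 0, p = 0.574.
∂L/∂p = 2.347

∂L/∂p = -y/p + (1-y)/(1-p) = 0 + 1/0.426 = 2.347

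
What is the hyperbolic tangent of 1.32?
0.8668

tanh(1.32) = (e^(1.32) - e^(-1.32))/(e^(1.32) + e^(-1.32)) = 0.8668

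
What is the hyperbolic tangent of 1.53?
0.9104

tanh(1.53) = (e^(1.53) - e^(-1.53))/(e^(1.53) + e^(-1.53)) = 0.9104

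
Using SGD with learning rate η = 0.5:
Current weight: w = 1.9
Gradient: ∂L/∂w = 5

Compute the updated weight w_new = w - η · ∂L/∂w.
w_new = -0.6

w_new = w - η·∂L/∂w = 1.9 - 0.5×(5) = 1.9 - (2.5) = -0.6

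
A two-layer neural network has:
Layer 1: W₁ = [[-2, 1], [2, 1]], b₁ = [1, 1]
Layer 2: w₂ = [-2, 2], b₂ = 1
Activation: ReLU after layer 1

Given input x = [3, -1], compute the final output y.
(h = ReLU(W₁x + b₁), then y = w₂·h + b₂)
y = 13

Layer 1 pre-activation: z₁ = [-6, 6]
After ReLU: h = [0, 6]
Layer 2 output: y = -2×0 + 2×6 + 1 = 13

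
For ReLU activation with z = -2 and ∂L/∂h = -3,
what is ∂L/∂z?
∂L/∂z = 0

h = ReLU(-2) = 0
Since z < 0: ∂h/∂z = 0
∂L/∂z = ∂L/∂h · ∂h/∂z = -3 × 0 = 0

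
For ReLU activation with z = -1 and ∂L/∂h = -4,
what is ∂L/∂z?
∂L/∂z = 0

h = ReLU(-1) = 0
Since z < 0: ∂h/∂z = 0
∂L/∂z = ∂L/∂h · ∂h/∂z = -4 × 0 = 0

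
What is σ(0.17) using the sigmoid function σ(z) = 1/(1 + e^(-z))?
0.5424

sigmoid(0.17) = 1/(1 + e^(-0.17)) = 1/(1 + 0.8437) = 0.5424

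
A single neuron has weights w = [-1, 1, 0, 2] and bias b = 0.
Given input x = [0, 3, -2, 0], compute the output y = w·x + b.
y = 3

y = (-1)(0) + (1)(3) + (0)(-2) + (2)(0) + 0 = 3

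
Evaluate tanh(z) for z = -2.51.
-0.9869

tanh(-2.51) = (e^(-2.51) - e^(2.51))/(e^(-2.51) + e^(2.51)) = -0.9869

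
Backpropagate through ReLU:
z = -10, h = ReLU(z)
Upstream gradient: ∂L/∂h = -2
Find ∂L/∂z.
∂L/∂z = 0

h = ReLU(-10) = 0
Since z < 0: ∂h/∂z = 0
∂L/∂z = ∂L/∂h · ∂h/∂z = -2 × 0 = 0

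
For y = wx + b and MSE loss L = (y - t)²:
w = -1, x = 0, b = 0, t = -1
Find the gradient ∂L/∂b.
∂L/∂b = 2

y = wx + b = (-1)(0) + 0 = 0
∂L/∂y = 2(y - t) = 2(0 - -1) = 2
∂y/∂b = 1
∂L/∂b = ∂L/∂y · ∂y/∂b = 2 × 1 = 2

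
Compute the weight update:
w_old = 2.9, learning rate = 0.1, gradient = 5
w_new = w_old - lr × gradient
w_new = 2.4

w_new = w - η·∂L/∂w = 2.9 - 0.1×(5) = 2.9 - (0.5) = 2.4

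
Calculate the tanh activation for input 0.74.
0.6291

tanh(0.74) = (e^(0.74) - e^(-0.74))/(e^(0.74) + e^(-0.74)) = 0.6291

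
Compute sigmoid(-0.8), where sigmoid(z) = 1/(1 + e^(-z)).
0.31

sigmoid(-0.8) = 1/(1 + e^(0.8)) = 1/(1 + 2.226) = 0.31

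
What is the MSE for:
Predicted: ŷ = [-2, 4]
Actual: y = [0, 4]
MSE = 2

MSE = (1/2)((-2-0)² + (4-4)²) = (1/2)(4 + 0) = 2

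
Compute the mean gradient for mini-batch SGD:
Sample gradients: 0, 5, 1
Average gradient = 2

Average = (1/3)(0 + 5 + 1) = 6/3 = 2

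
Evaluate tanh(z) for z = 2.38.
0.983

tanh(2.38) = (e^(2.38) - e^(-2.38))/(e^(2.38) + e^(-2.38)) = 0.983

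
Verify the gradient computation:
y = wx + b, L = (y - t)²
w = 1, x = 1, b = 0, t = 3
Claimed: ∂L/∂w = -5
Incorrect

y = (1)(1) + 0 = 1
∂L/∂y = 2(y - t) = 2(1 - 3) = -4
∂y/∂w = x = 1
∂L/∂w = -4 × 1 = -4

Claimed value: -5
Incorrect: The correct gradient is -4.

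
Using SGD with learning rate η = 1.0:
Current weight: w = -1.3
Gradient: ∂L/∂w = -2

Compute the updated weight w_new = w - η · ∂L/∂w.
w_new = 0.7

w_new = w - η·∂L/∂w = -1.3 - 1.0×(-2) = -1.3 - (-2) = 0.7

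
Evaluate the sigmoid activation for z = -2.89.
0.05265

sigmoid(-2.89) = 1/(1 + e^(2.89)) = 1/(1 + 17.99) = 0.05265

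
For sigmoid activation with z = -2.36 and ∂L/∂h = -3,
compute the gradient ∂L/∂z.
∂L/∂z = -0.2365

σ(-2.36) = 0.08627
σ'(-2.36) = σ(-2.36)(1 - σ(-2.36)) = 0.08627 × 0.9137 = 0.07883
∂L/∂z = ∂L/∂h · σ'(z) = -3 × 0.07883 = -0.2365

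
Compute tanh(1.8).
0.9468

tanh(1.8) = (e^(1.8) - e^(-1.8))/(e^(1.8) + e^(-1.8)) = 0.9468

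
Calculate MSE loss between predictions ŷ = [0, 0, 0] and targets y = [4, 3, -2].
MSE = 9.667

MSE = (1/3)((0-4)² + (0-3)² + (0--2)²) = (1/3)(16 + 9 + 4) = 9.667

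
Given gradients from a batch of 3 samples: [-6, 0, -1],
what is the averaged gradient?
Average gradient = -2.333

Average = (1/3)(-6 + 0 + -1) = -7/3 = -2.333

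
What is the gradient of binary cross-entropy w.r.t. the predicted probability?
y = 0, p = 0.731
∂L/∂p = 3.717

∂L/∂p = -y/p + (1-y)/(1-p) = 0 + 1/0.269 = 3.717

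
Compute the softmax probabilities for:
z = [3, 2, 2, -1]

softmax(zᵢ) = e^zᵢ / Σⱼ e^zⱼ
p = [0.5701, 0.2097, 0.2097, 0.0104]

exp(z) = [20.09, 7.389, 7.389, 0.3679]
Sum = 35.23
p = [0.5701, 0.2097, 0.2097, 0.0104]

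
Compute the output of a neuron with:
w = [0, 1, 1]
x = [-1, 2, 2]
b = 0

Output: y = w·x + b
y = 4

y = (0)(-1) + (1)(2) + (1)(2) + 0 = 4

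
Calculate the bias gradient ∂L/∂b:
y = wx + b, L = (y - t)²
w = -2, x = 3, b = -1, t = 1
∂L/∂b = -16

y = wx + b = (-2)(3) + -1 = -7
∂L/∂y = 2(y - t) = 2(-7 - 1) = -16
∂y/∂b = 1
∂L/∂b = ∂L/∂y · ∂y/∂b = -16 × 1 = -16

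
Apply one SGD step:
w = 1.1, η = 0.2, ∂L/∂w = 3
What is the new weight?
w_new = 0.5

w_new = w - η·∂L/∂w = 1.1 - 0.2×(3) = 1.1 - (0.6) = 0.5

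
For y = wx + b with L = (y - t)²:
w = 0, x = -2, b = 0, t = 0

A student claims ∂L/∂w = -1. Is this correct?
Incorrect

y = (0)(-2) + 0 = 0
∂L/∂y = 2(y - t) = 2(0 - 0) = 0
∂y/∂w = x = -2
∂L/∂w = 0 × -2 = 0

Claimed value: -1
Incorrect: The correct gradient is 0.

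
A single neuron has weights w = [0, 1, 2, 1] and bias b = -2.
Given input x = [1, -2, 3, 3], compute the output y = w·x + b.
y = 5

y = (0)(1) + (1)(-2) + (2)(3) + (1)(3) + -2 = 5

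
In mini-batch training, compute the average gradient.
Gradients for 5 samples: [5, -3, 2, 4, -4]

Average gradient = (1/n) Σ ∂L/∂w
Average gradient = 0.8

Average = (1/5)(5 + -3 + 2 + 4 + -4) = 4/5 = 0.8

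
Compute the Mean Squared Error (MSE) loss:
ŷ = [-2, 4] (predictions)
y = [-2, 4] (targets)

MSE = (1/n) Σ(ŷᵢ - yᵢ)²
MSE = 0

MSE = (1/2)((-2--2)² + (4-4)²) = (1/2)(0 + 0) = 0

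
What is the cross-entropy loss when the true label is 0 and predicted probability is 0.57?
L = 0.844

L = -0·log(0.57) - 1·log(0.43) = -log(0.43) = 0.844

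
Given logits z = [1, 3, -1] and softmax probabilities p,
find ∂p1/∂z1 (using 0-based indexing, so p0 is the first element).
∂p1/∂z1 = 0.1154

p = softmax(z) = [0.1173, 0.8668, 0.01588]
p1 = 0.8668

∂p1/∂z1 = p1(1 - p1) = 0.8668 × (1 - 0.8668) = 0.1154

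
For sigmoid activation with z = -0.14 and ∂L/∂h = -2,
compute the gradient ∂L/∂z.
∂L/∂z = -0.4976

σ(-0.14) = 0.4651
σ'(-0.14) = σ(-0.14)(1 - σ(-0.14)) = 0.4651 × 0.5349 = 0.2488
∂L/∂z = ∂L/∂h · σ'(z) = -2 × 0.2488 = -0.4976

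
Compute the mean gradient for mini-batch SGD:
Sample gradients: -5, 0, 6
Average gradient = 0.3333

Average = (1/3)(-5 + 0 + 6) = 1/3 = 0.3333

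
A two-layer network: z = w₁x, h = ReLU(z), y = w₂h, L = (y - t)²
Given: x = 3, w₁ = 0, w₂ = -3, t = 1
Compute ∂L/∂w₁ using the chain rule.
∂L/∂w₁ = 0

Forward pass:
z = w₁x = 0×3 = 0
h = ReLU(0) = 0
y = w₂h = -3×0 = 0

Backward pass:
∂L/∂y = 2(y - t) = 2(0 - 1) = -2
∂y/∂h = w₂ = -3
∂h/∂z = 0 (ReLU derivative)
∂z/∂w₁ = x = 3

∂L/∂w₁ = -2 × -3 × 0 × 3 = 0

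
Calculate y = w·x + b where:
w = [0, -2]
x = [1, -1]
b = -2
y = 0

y = (0)(1) + (-2)(-1) + -2 = 0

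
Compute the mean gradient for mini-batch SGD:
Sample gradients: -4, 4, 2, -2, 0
Average gradient = 0

Average = (1/5)(-4 + 4 + 2 + -2 + 0) = 0/5 = 0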